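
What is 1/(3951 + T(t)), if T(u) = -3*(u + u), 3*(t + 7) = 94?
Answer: 1/3805 ≈ 0.00026281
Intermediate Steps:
t = 73/3 (t = -7 + (⅓)*94 = -7 + 94/3 = 73/3 ≈ 24.333)
T(u) = -6*u
1/(3951 + T(t)) = 1/(3951 - 6*73/3) = 1/(3951 - 146) = 1/3805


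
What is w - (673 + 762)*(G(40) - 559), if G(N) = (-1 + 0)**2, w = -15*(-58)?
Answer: 801600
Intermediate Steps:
w = 870
G(N) = 1 (G(N) = (-1)**2 = 1)
w - (673 + 762)*(G(40) - 559) = 870 - (673 + 762)*(1 - 559) = 870 - 1435*(-558) = 870 - 1*(-800730) = 870 + 800730 = 801600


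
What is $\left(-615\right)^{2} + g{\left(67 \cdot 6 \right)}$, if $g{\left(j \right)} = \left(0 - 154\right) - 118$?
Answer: $377953$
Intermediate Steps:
$g{\left(j \right)} = -272$ ($g{\left(j \right)} = -154 - 118 = -272$)
$\left(-615\right)^{2} + g{\left(67 \cdot 6 \right)} = \left(-615\right)^{2} - 272 = 378225 - 272 = 377953$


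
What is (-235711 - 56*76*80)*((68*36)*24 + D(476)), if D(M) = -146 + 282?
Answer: -33930735608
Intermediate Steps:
D(M) = 136
(-235711 - 56*76*80)*((68*36)*24 + D(476)) = (-235711 - 56*76*80)*((68*36)*24 + 136) = (-235711 - 4256*80)*(2448*24 + 136) = (-235711 - 340480)*(58752 + 136) = -576191*58888 = -33930735608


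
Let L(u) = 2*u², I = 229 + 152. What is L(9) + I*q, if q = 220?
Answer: 83982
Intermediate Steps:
I = 381
L(9) + I*q = 2*9² + 381*220 = 2*81 + 83820 = 162 + 83820 = 83982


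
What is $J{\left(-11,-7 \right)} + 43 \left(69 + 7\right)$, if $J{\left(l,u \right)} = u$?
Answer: $3261$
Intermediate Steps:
$J{\left(-11,-7 \right)} + 43 \left(69 + 7\right) = -7 + 43 \left(69 + 7\right) = -7 + 43 \cdot 76 = -7 + 3268 = 3261$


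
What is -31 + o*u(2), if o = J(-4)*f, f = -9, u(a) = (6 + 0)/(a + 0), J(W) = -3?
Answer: 50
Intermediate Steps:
u(a) = 6/a
o = 27 (o = -3*(-9) = 27)
-31 + o*u(2) = -31 + 27*(6/2) = -31 + 27*(6*(½)) = -31 + 27*3 = -31 + 81 = 50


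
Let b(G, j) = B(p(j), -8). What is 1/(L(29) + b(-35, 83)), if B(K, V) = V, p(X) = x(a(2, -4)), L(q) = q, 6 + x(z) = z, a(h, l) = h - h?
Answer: 1/21 ≈ 0.047619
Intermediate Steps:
a(h, l) = 0
x(z) = -6 + z
p(X) = -6 (p(X) = -6 + 0 = -6)
b(G, j) = -8
1/(L(29) + b(-35, 83)) = 1/(29 - 8) = 1/21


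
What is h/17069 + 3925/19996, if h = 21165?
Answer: 490211165/341311724 ≈ 1.4363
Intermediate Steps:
h/17069 + 3925/19996 = 21165/17069 + 3925/19996 = 490211165/341311724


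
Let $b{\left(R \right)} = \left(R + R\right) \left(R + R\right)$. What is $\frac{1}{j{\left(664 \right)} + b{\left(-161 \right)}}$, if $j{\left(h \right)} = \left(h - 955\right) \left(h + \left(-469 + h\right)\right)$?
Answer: $- \frac{1}{146285} \approx -6.836 \cdot 10^{-6}$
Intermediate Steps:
$b{\left(R \right)} = 4 R^{2}$ ($b{\left(R \right)} = 2 R 2 R = 4 R^{2}$)
$j{\left(h \right)} = \left(-955 + h\right) \left(-469 + 2 h\right)$
$\frac{1}{j{\left(664 \right)} + b{\left(-161 \right)}} = \frac{1}{\left(447895 - 1579656 + 2 \cdot 664^{2}\right) + 4 \left(-161\right)^{2}} = \frac{1}{\left(447895 - 1579656 + 2 \cdot 440896\right) + 4 \cdot 25921} = \frac{1}{\left(447895 - 1579656 + 881792\right) + 103684} = \frac{1}{-249969 + 103684} = \frac{1}{-146285} = - \frac{1}{146285}$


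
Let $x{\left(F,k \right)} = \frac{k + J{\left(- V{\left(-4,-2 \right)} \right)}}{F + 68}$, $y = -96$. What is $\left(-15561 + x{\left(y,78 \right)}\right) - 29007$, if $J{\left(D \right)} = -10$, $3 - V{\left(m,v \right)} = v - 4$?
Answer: $- \frac{311993}{7} \approx -44570.0$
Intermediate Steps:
$V{\left(m,v \right)} = 7 - v$ ($V{\left(m,v \right)} = 3 - \left(v - 4\right) = 3 - \left(-4 + v\right) = 7 - v$)
$x{\left(F,k \right)} = \frac{-10 + k}{68 + F}$ ($x{\left(F,k \right)} = \frac{k - 10}{F + 68} = \frac{-10 + k}{68 + F}$)
$\left(-15561 + x{\left(y,78 \right)}\right) - 29007 = \left(-15561 + \frac{-10 + 78}{68 - 96}\right) - 29007 = \left(-15561 + \frac{1}{-28} \cdot 68\right) - 29007 = \left(-15561 - \frac{17}{7}\right) - 29007 = - \frac{108944}{7} - 29007 = - \frac{311993}{7}$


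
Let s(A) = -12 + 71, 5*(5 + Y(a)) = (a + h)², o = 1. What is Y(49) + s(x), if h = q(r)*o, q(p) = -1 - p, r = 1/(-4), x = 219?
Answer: 41569/80 ≈ 519.61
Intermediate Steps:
r = -¼ ≈ -0.25000
h = -¾ (h = (-1 - 1*(-¼))*1 = (-1 + ¼)*1 = -¾*1 = -¾ ≈ -0.75000)
Y(a) = -5 + (-¾ + a)²/5 (Y(a) = -5 + (a - ¾)²/5 = -5 + (-¾ + a)²/5)
s(A) = 59
Y(49) + s(x) = (-5 + (-3 + 4*49)²/80) + 59 = (-5 + (-3 + 196)²/80) + 59 = (-5 + (1/80)*193²) + 59 = (-5 + (1/80)*37249) + 59 = (-5 + 37249/80) + 59 = 36849/80 + 59 = 41569/80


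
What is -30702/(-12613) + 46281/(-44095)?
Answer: 770062437/556170235 ≈ 1.3846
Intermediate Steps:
-30702/(-12613) + 46281/(-44095) = -30702*(-1/12613) + 46281*(-1/44095) = 30702/12613 - 46281/44095 = 770062437/556170235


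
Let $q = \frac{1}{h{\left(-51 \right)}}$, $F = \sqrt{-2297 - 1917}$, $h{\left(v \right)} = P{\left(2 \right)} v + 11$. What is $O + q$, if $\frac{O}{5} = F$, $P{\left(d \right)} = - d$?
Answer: $\frac{1}{113} + 35 i \sqrt{86} \approx 0.0088496 + 324.58 i$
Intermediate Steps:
$h{\left(v \right)} = 11 - 2 v$ ($h{\left(v \right)} = \left(-1\right) 2 v + 11 = - 2 v + 11 = 11 - 2 v$)
$F = 7 i \sqrt{86}$ ($F = \sqrt{-4214} = 7 i \sqrt{86} \approx 64.915 i$)
$O = 35 i \sqrt{86}$ ($O = 5 \cdot 7 i \sqrt{86} = 35 i \sqrt{86} \approx 324.58 i$)
$q = \frac{1}{113}$ ($q = \frac{1}{11 - -102} = \frac{1}{11 + 102} = \frac{1}{113} \approx 0.0088496$)
$O + q = 35 i \sqrt{86} + \frac{1}{113} = \frac{1}{113} + 35 i \sqrt{86}$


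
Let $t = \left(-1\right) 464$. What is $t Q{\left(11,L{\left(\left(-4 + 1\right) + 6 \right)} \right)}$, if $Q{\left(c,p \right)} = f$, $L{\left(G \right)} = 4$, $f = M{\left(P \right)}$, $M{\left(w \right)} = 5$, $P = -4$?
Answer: $-2320$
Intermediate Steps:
$f = 5$
$Q{\left(c,p \right)} = 5$
$t = -464$
$t Q{\left(11,L{\left(\left(-4 + 1\right) + 6 \right)} \right)} = \left(-464\right) 5 = -2320$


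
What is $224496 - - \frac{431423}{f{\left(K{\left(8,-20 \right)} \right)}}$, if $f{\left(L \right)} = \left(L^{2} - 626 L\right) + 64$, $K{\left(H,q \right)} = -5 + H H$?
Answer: $\frac{7495265521}{33389} \approx 2.2448 \cdot 10^{5}$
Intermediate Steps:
$K{\left(H,q \right)} = -5 + H^{2}$
$f{\left(L \right)} = 64 + L^{2} - 626 L$
$224496 - - \frac{431423}{f{\left(K{\left(8,-20 \right)} \right)}} = 224496 - - \frac{431423}{64 + \left(-5 + 8^{2}\right)^{2} - 626 \left(-5 + 8^{2}\right)} = 224496 - - \frac{431423}{64 + \left(-5 + 64\right)^{2} - 626 \left(-5 + 64\right)} = 224496 - - \frac{431423}{64 + 59^{2} - 36934} = 224496 - - \frac{431423}{64 + 3481 - 36934} = 224496 - - \frac{431423}{-33389} = 224496 - \left(-431423\right) \left(- \frac{1}{33389}\right) = 224496 - \frac{431423}{33389} = \frac{7495265521}{33389}$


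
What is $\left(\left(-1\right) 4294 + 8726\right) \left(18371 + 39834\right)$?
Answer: $257964560$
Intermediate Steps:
$\left(\left(-1\right) 4294 + 8726\right) \left(18371 + 39834\right) = \left(-4294 + 8726\right) 58205 = 4432 \cdot 58205 = 257964560$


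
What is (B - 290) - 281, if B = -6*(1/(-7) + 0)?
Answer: -3991/7 ≈ -570.14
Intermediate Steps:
B = 6/7 (B = -6*(-⅐ + 0) = -6*(-⅐) = 6/7 ≈ 0.85714)
(B - 290) - 281 = (6/7 - 290) - 281 = -2024/7 - 281 = -3991/7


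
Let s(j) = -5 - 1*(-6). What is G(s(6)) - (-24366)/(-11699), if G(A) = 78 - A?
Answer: 876457/11699 ≈ 74.917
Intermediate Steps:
s(j) = 1 (s(j) = -5 + 6 = 1)
G(s(6)) - (-24366)/(-11699) = (78 - 1*1) - (-24366)/(-11699) = (78 - 1) - (-24366)*(-1)/11699 = 77 - 1*24366/11699 = 77 - 24366/11699 = 876457/11699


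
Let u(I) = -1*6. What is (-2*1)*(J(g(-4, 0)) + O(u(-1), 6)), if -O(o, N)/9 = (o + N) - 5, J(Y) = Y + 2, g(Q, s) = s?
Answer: -94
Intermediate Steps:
u(I) = -6
J(Y) = 2 + Y
O(o, N) = 45 - 9*N - 9*o (O(o, N) = -9*((o + N) - 5) = -9*((N + o) - 5) = -9*(-5 + N + o) = 45 - 9*N - 9*o)
(-2*1)*(J(g(-4, 0)) + O(u(-1), 6)) = (-2*1)*((2 + 0) + (45 - 9*6 - 9*(-6))) = -2*(2 + (45 - 54 + 54)) = -2*(2 + 45) = -2*47 = -94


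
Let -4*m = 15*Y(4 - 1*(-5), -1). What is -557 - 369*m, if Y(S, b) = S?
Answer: 47587/4 ≈ 11897.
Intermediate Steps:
m = -135/4 (m = -15*(4 - 1*(-5))/4 = -15*(4 + 5)/4 = -15*9/4 = -¼*135 = -135/4 ≈ -33.750)
-557 - 369*m = -557 - 369*(-135/4) = -557 + 49815/4 = 47587/4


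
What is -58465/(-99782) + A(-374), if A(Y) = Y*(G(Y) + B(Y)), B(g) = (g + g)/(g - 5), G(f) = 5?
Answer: -98610552689/37817378 ≈ -2607.5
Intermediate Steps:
B(g) = 2*g/(-5 + g) (B(g) = (2*g)/(-5 + g) = 2*g/(-5 + g))
A(Y) = Y*(5 + 2*Y/(-5 + Y))
-58465/(-99782) + A(-374) = -58465/(-99782) - 374*(-25 + 7*(-374))/(-5 - 374) = -58465*(-1/99782) - 374*(-25 - 2618)/(-379) = 58465/99782 - 374*(-1/379)*(-2643) = 58465/99782 - 988482/379 = -98610552689/37817378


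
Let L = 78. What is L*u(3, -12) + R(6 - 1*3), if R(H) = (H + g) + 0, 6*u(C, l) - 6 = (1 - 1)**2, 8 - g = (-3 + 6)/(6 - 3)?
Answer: 88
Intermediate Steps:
g = 7 (g = 8 - (-3 + 6)/(6 - 3) = 8 - 3/3 = 8 - 1*1 = 8 - 1 = 7)
u(C, l) = 1 (u(C, l) = 1 + (1 - 1)**2/6 = 1 + (1/6)*0**2 = 1 + (1/6)*0 = 1 + 0 = 1)
R(H) = 7 + H (R(H) = (H + 7) + 0 = (7 + H) + 0 = 7 + H)
L*u(3, -12) + R(6 - 1*3) = 78*1 + (7 + (6 - 1*3)) = 78 + (7 + (6 - 3)) = 78 + (7 + 3) = 78 + 10 = 88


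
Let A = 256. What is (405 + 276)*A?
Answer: 174336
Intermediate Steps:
(405 + 276)*A = (405 + 276)*256 = 681*256 = 174336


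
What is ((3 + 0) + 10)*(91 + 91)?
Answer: 2366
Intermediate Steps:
((3 + 0) + 10)*(91 + 91) = (3 + 10)*182 = 13*182 = 2366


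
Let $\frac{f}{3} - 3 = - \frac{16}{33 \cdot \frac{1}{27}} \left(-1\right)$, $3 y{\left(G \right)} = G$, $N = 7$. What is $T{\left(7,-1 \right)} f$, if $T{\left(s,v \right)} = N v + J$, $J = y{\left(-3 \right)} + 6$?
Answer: $- \frac{1062}{11} \approx -96.545$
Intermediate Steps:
$y{\left(G \right)} = \frac{G}{3}$
$J = 5$ ($J = \frac{1}{3} \left(-3\right) + 6 = -1 + 6 = 5$)
$T{\left(s,v \right)} = 5 + 7 v$ ($T{\left(s,v \right)} = 7 v + 5 = 5 + 7 v$)
$f = \frac{531}{11}$ ($f = 9 + 3 - \frac{16}{33 \cdot \frac{1}{27}} \left(-1\right) = 9 + 3 - \frac{16}{\frac{11}{9}} \left(-1\right) = 9 + 3 \left(-16\right) \frac{9}{11} \left(-1\right) = 9 + 3 \left(\left(- \frac{144}{11}\right) \left(-1\right)\right) = 9 + 3 \cdot \frac{144}{11} = 9 + \frac{432}{11} = \frac{531}{11} \approx 48.273$)
$T{\left(7,-1 \right)} f = \left(5 + 7 \left(-1\right)\right) \frac{531}{11} = \left(5 - 7\right) \frac{531}{11} = \left(-2\right) \frac{531}{11} = - \frac{1062}{11}$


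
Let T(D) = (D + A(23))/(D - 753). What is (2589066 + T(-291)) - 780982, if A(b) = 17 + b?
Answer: 1887639947/1044 ≈ 1.8081e+6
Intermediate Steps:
T(D) = (40 + D)/(-753 + D) (T(D) = (D + (17 + 23))/(D - 753) = (D + 40)/(-753 + D) = (40 + D)/(-753 + D))
(2589066 + T(-291)) - 780982 = (2589066 + (40 - 291)/(-753 - 291)) - 780982 = (2589066 - 251/(-1044)) - 780982 = (2589066 - 1/1044*(-251)) - 780982 = (2589066 + 251/1044) - 780982 = 2702985155/1044 - 780982 = 1887639947/1044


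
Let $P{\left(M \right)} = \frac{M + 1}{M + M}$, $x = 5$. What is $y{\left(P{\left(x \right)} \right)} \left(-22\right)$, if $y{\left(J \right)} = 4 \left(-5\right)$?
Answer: $440$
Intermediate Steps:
$P{\left(M \right)} = \frac{1 + M}{2 M}$
$y{\left(J \right)} = -20$
$y{\left(P{\left(x \right)} \right)} \left(-22\right) = \left(-20\right) \left(-22\right) = 440$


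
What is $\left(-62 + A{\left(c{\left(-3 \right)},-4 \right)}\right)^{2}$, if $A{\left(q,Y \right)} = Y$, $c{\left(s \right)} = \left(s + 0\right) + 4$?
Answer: $4356$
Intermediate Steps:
$c{\left(s \right)} = 4 + s$ ($c{\left(s \right)} = s + 4 = 4 + s$)
$\left(-62 + A{\left(c{\left(-3 \right)},-4 \right)}\right)^{2} = \left(-62 - 4\right)^{2} = \left(-66\right)^{2} = 4356$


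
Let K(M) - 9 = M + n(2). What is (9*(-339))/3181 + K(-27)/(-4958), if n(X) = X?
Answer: -7537981/7885699 ≈ -0.95590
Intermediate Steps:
K(M) = 11 + M (K(M) = 9 + (M + 2) = 9 + (2 + M) = 11 + M)
(9*(-339))/3181 + K(-27)/(-4958) = (9*(-339))/3181 + (11 - 27)/(-4958) = -3051*1/3181 - 16*(-1/4958) = -3051/3181 + 8/2479 = -7537981/7885699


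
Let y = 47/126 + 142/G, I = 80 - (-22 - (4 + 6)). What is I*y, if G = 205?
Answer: 220216/1845 ≈ 119.36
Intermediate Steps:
I = 112 (I = 80 - (-22 - 1*10) = 80 - (-22 - 10) = 80 - 1*(-32) = 80 + 32 = 112)
y = 27527/25830 (y = 47/126 + 142/205 = 27527/25830 ≈ 1.0657)
I*y = 112*(27527/25830) = 220216/1845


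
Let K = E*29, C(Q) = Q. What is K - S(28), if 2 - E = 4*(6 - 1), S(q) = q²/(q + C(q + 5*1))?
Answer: -32626/61 ≈ -534.85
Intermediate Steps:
S(q) = q²/(5 + 2*q) (S(q) = q²/(q + (q + 5*1)) = q²/(q + (q + 5)) = q²/(q + (5 + q)) = q²/(5 + 2*q))
E = -18 (E = 2 - 4*(6 - 1) = 2 - 4*5 = 2 - 1*20 = 2 - 20 = -18)
K = -522 (K = -18*29 = -522)
K - S(28) = -522 - 28²/(5 + 2*28) = -522 - 784/(5 + 56) = -522 - 784/61 = -32626/61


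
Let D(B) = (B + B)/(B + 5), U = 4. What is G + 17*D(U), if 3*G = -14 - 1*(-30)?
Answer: 184/9 ≈ 20.444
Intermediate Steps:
D(B) = 2*B/(5 + B) (D(B) = (2*B)/(5 + B) = 2*B/(5 + B))
G = 16/3 (G = (-14 - 1*(-30))/3 = (-14 + 30)/3 = (⅓)*16 = 16/3 ≈ 5.3333)
G + 17*D(U) = 16/3 + 17*(2*4/(5 + 4)) = 16/3 + 17*(2*4/9) = 16/3 + 17*(2*4*(⅑)) = 16/3 + 17*(8/9) = 16/3 + 136/9 = 184/9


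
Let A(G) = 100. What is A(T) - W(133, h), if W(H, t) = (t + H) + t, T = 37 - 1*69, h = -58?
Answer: 83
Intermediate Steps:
T = -32 (T = 37 - 69 = -32)
W(H, t) = H + 2*t (W(H, t) = (H + t) + t = H + 2*t)
A(T) - W(133, h) = 100 - (133 + 2*(-58)) = 100 - (133 - 116) = 100 - 1*17 = 100 - 17 = 83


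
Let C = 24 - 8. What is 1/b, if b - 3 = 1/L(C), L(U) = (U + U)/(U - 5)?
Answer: 32/107 ≈ 0.29907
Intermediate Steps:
C = 16
L(U) = 2*U/(-5 + U) (L(U) = (2*U)/(-5 + U) = 2*U/(-5 + U))
b = 107/32 (b = 3 + 1/(2*16/(-5 + 16)) = 3 + 1/(2*16/11) = 3 + 1/(2*16*(1/11)) = 3 + 1/(32/11) = 3 + 11/32 = 107/32 ≈ 3.3438)
1/b = 1/(107/32) = 32/107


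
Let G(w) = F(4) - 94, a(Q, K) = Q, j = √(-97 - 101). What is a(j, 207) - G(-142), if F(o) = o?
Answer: 90 + 3*I*√22 ≈ 90.0 + 14.071*I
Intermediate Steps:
j = 3*I*√22 (j = √(-198) = 3*I*√22 ≈ 14.071*I)
G(w) = -90 (G(w) = 4 - 94 = -90)
a(j, 207) - G(-142) = 3*I*√22 - 1*(-90) = 3*I*√22 + 90 = 90 + 3*I*√22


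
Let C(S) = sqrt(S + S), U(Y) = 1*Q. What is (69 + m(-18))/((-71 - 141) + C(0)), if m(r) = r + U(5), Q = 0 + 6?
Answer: -57/212 ≈ -0.26887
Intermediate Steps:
Q = 6
U(Y) = 6 (U(Y) = 1*6 = 6)
C(S) = sqrt(2)*sqrt(S) (C(S) = sqrt(2*S) = sqrt(2)*sqrt(S))
m(r) = 6 + r (m(r) = r + 6 = 6 + r)
(69 + m(-18))/((-71 - 141) + C(0)) = (69 + (6 - 18))/((-71 - 141) + sqrt(2)*sqrt(0)) = (69 - 12)/(-212 + sqrt(2)*0) = 57/(-212 + 0) = 57/(-212) = 57*(-1/212) = -57/212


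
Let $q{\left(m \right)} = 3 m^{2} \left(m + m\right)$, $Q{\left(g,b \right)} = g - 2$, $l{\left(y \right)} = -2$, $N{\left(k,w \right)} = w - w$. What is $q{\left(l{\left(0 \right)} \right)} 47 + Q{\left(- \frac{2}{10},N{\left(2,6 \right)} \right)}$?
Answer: $- \frac{11291}{5} \approx -2258.2$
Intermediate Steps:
$N{\left(k,w \right)} = 0$
$Q{\left(g,b \right)} = -2 + g$
$q{\left(m \right)} = 6 m^{3}$ ($q{\left(m \right)} = 3 m^{2} \cdot 2 m = 6 m^{3}$)
$q{\left(l{\left(0 \right)} \right)} 47 + Q{\left(- \frac{2}{10},N{\left(2,6 \right)} \right)} = 6 \left(-2\right)^{3} \cdot 47 - \left(2 + \frac{2}{10}\right) = 6 \left(-8\right) 47 - \frac{11}{5} = \left(-48\right) 47 - \frac{11}{5} = -2256 - \frac{11}{5} = - \frac{11291}{5}$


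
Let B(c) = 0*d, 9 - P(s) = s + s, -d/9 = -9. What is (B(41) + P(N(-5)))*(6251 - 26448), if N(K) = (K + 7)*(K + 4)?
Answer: -262561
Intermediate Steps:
d = 81 (d = -9*(-9) = 81)
N(K) = (4 + K)*(7 + K) (N(K) = (7 + K)*(4 + K) = (4 + K)*(7 + K))
P(s) = 9 - 2*s (P(s) = 9 - (s + s) = 9 - 2*s)
B(c) = 0 (B(c) = 0*81 = 0)
(B(41) + P(N(-5)))*(6251 - 26448) = (0 + (9 - 2*(28 + (-5)² + 11*(-5))))*(6251 - 26448) = (0 + (9 - 2*(28 + 25 - 55)))*(-20197) = (0 + (9 - 2*(-2)))*(-20197) = (0 + (9 + 4))*(-20197) = (0 + 13)*(-20197) = 13*(-20197) = -262561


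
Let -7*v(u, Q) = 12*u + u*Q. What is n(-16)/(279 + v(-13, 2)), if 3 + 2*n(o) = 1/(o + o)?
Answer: -97/19520 ≈ -0.0049693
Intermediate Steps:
n(o) = -3/2 + 1/(4*o) (n(o) = -3/2 + 1/(2*(o + o)) = -3/2 + 1/(2*((2*o))) = -3/2 + (1/(2*o))/2 = -3/2 + 1/(4*o))
v(u, Q) = -12*u/7 - Q*u/7 (v(u, Q) = -(12*u + u*Q)/7 = -(12*u + Q*u)/7 = -12*u/7 - Q*u/7)
n(-16)/(279 + v(-13, 2)) = ((¼)*(1 - 6*(-16))/(-16))/(279 - ⅐*(-13)*(12 + 2)) = ((¼)*(-1/16)*(1 + 96))/(279 - ⅐*(-13)*14) = ((¼)*(-1/16)*97)/(279 + 26) = -97/64/305 = (1/305)*(-97/64) = -97/19520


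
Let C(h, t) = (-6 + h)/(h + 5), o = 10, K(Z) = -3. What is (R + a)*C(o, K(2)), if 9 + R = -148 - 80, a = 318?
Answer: 108/5 ≈ 21.600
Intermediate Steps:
C(h, t) = (-6 + h)/(5 + h)
R = -237 (R = -9 + (-148 - 80) = -9 - 228 = -237)
(R + a)*C(o, K(2)) = (-237 + 318)*((-6 + 10)/(5 + 10)) = 81*(4/15) = 108/5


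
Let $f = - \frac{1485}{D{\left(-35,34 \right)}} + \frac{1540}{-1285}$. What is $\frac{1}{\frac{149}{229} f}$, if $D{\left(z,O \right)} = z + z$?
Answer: $\frac{823942}{10730533} \approx 0.076785$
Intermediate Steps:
$D{\left(z,O \right)} = 2 z$
$f = \frac{72017}{3598}$ ($f = - \frac{1485}{2 \left(-35\right)} + \frac{1540}{-1285} = - \frac{1485}{-70} + 1540 \left(- \frac{1}{1285}\right) = \left(-1485\right) \left(- \frac{1}{70}\right) - \frac{308}{257} = \frac{297}{14} - \frac{308}{257} = \frac{72017}{3598} \approx 20.016$)
$\frac{1}{\frac{149}{229} f} = \frac{1}{\frac{149}{229} \cdot \frac{72017}{3598}} = \frac{1}{\frac{10730533}{823942}} = \frac{823942}{10730533}$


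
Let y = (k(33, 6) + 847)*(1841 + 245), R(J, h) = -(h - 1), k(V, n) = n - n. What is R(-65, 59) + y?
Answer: 1766784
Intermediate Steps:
k(V, n) = 0
R(J, h) = 1 - h (R(J, h) = -(-1 + h) = 1 - h)
y = 1766842 (y = (0 + 847)*(1841 + 245) = 847*2086 = 1766842)
R(-65, 59) + y = (1 - 1*59) + 1766842 = (1 - 59) + 1766842 = -58 + 1766842 = 1766784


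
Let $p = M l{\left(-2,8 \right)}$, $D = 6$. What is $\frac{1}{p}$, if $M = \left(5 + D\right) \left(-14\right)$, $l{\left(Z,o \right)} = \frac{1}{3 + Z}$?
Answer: $- \frac{1}{154} \approx -0.0064935$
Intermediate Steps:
$M = -154$ ($M = \left(5 + 6\right) \left(-14\right) = 11 \left(-14\right) = -154$)
$p = -154$ ($p = - \frac{154}{3 - 2} = - \frac{154}{1} = \left(-154\right) 1 = -154$)
$\frac{1}{p} = \frac{1}{-154} = - \frac{1}{154}$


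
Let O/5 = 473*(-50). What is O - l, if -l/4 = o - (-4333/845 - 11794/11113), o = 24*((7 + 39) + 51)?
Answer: -1022748180694/9390485 ≈ -1.0891e+5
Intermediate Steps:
O = -118250 (O = 5*(473*(-50)) = 5*(-23650) = -118250)
o = 2328 (o = 24*(46 + 51) = 24*97 = 2328)
l = -87676670556/9390485 (l = -4*(2328 - (-4333/845 - 11794/11113)) = -4*(2328 - 1*(-58118559/9390485)) = -4*(2328 + 58118559/9390485) = -4*21919167639/9390485 = -87676670556/9390485 ≈ -9336.8)
O - l = -118250 - 1*(-87676670556/9390485) = -118250 + 87676670556/9390485 = -1022748180694/9390485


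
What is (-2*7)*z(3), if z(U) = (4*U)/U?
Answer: -56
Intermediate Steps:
z(U) = 4
(-2*7)*z(3) = -2*7*4 = -14*4 = -56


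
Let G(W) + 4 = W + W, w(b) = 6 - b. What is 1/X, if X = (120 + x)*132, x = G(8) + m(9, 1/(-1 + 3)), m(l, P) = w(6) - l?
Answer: 1/16236 ≈ 6.1592e-5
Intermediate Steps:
G(W) = -4 + 2*W (G(W) = -4 + (W + W) = -4 + 2*W)
m(l, P) = -l (m(l, P) = (6 - 1*6) - l = (6 - 6) - l = 0 - l = -l)
x = 3 (x = (-4 + 2*8) - 1*9 = (-4 + 16) - 9 = 12 - 9 = 3)
X = 16236 (X = (120 + 3)*132 = 123*132 = 16236)
1/X = 1/16236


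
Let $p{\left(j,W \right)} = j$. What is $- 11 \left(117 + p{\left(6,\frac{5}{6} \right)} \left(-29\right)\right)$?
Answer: $627$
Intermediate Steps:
$- 11 \left(117 + p{\left(6,\frac{5}{6} \right)} \left(-29\right)\right) = - 11 \left(117 + 6 \left(-29\right)\right) = - 11 \left(117 - 174\right) = \left(-11\right) \left(-57\right) = 627$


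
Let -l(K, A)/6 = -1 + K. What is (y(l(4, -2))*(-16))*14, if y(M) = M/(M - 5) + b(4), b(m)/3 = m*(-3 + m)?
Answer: -65856/23 ≈ -2863.3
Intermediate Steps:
b(m) = 3*m*(-3 + m) (b(m) = 3*(m*(-3 + m)) = 3*m*(-3 + m))
l(K, A) = 6 - 6*K (l(K, A) = -6*(-1 + K) = 6 - 6*K)
y(M) = 12 + M/(-5 + M) (y(M) = M/(M - 5) + 3*4*(-3 + 4) = M/(-5 + M) + 3*4*1 = M/(-5 + M) + 12 = 12 + M/(-5 + M))
(y(l(4, -2))*(-16))*14 = (((-60 + 13*(6 - 6*4))/(-5 + (6 - 6*4)))*(-16))*14 = (((-60 + 13*(6 - 24))/(-5 + (6 - 24)))*(-16))*14 = (((-60 + 13*(-18))/(-5 - 18))*(-16))*14 = (((-60 - 234)/(-23))*(-16))*14 = (-1/23*(-294)*(-16))*14 = ((294/23)*(-16))*14 = -4704/23*14 = -65856/23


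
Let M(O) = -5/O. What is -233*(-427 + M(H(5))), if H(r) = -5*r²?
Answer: 2487042/25 ≈ 99482.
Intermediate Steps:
-233*(-427 + M(H(5))) = -233*(-427 - 5/((-5*5²))) = -233*(-427 - 5/((-5*25))) = -233*(-427 - 5/(-125)) = -233*(-427 - 5*(-1/125)) = -233*(-427 + 1/25) = -233*(-10674/25) = 2487042/25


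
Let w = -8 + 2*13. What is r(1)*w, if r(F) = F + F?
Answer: 36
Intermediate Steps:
w = 18 (w = -8 + 26 = 18)
r(F) = 2*F
r(1)*w = (2*1)*18 = 2*18 = 36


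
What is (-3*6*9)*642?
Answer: -104004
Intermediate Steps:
(-3*6*9)*642 = -18*9*642 = -162*642 = -104004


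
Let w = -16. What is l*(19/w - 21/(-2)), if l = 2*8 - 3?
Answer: 1937/16 ≈ 121.06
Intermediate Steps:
l = 13 (l = 16 - 3 = 13)
l*(19/w - 21/(-2)) = 13*(19/(-16) - 21/(-2)) = 13*(19*(-1/16) - 21*(-½)) = 13*(-19/16 + 21/2) = 13*(149/16) = 1937/16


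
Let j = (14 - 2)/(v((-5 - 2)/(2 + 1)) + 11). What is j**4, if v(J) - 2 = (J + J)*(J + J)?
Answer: 136048896/9597924961 ≈ 0.014175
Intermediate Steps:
v(J) = 2 + 4*J**2 (v(J) = 2 + (J + J)*(J + J) = 2 + (2*J)*(2*J) = 2 + 4*J**2)
j = 108/313 (j = (14 - 2)/((2 + 4*((-5 - 2)/(2 + 1))**2) + 11) = 12/((2 + 4*(-7/3)**2) + 11) = 12/((2 + 4*(49/9)) + 11) = 12/((2 + 196/9) + 11) = 12/(214/9 + 11) = 12/(313/9) = 12*(9/313) = 108/313 ≈ 0.34505)
j**4 = (108/313)**4 = 136048896/9597924961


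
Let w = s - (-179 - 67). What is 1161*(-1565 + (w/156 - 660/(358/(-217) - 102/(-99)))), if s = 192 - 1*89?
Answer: -33297510573/57668 ≈ -5.7740e+5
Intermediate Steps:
s = 103 (s = 192 - 89 = 103)
w = 349 (w = 103 - (-179 - 67) = 103 - 1*(-246) = 103 + 246 = 349)
1161*(-1565 + (w/156 - 660/(358/(-217) - 102/(-99)))) = 1161*(-1565 + (349/156 - 660/(358/(-217) - 102/(-99)))) = 1161*(-1565 + (349*(1/156) - 660/(358*(-1/217) - 102*(-1/99)))) = 1161*(-1565 + (349/156 - 660/(-358/217 + 34/33))) = 1161*(-1565 + (349/156 - 660/(-4436/7161))) = 1161*(-1565 + (349/156 - 660*(-7161/4436))) = 1161*(-1565 + (349/156 + 1181565/1109)) = 1161*(-1565 + 184711181/173004) = 1161*(-86040079/173004) = -33297510573/57668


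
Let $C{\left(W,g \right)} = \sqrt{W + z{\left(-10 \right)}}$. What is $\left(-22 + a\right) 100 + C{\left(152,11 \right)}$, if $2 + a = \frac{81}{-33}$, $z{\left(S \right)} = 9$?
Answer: $- \frac{29100}{11} + \sqrt{161} \approx -2632.8$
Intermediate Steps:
$C{\left(W,g \right)} = \sqrt{9 + W}$ ($C{\left(W,g \right)} = \sqrt{W + 9} = \sqrt{9 + W}$)
$a = - \frac{49}{11}$ ($a = -2 + \frac{81}{-33} = -2 + 81 \left(- \frac{1}{33}\right) = -2 - \frac{27}{11} = - \frac{49}{11} \approx -4.4545$)
$\left(-22 + a\right) 100 + C{\left(152,11 \right)} = \left(-22 - \frac{49}{11}\right) 100 + \sqrt{9 + 152} = \left(- \frac{291}{11}\right) 100 + \sqrt{161} = - \frac{29100}{11} + \sqrt{161}$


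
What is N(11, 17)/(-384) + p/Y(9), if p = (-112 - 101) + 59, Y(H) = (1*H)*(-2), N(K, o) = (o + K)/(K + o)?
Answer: 9853/1152 ≈ 8.5529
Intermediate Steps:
N(K, o) = 1 (N(K, o) = (K + o)/(K + o) = 1)
Y(H) = -2*H (Y(H) = H*(-2) = -2*H)
p = -154 (p = -213 + 59 = -154)
N(11, 17)/(-384) + p/Y(9) = 1/(-384) - 154/((-2*9)) = 1*(-1/384) - 154/(-18) = -1/384 - 154*(-1/18) = -1/384 + 77/9 = 9853/1152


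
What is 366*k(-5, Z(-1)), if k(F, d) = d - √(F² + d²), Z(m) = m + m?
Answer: -732 - 366*√29 ≈ -2703.0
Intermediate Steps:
Z(m) = 2*m
366*k(-5, Z(-1)) = 366*(2*(-1) - √((-5)² + (2*(-1))²)) = 366*(-2 - √(25 + (-2)²)) = 366*(-2 - √(25 + 4)) = 366*(-2 - √29) = -732 - 366*√29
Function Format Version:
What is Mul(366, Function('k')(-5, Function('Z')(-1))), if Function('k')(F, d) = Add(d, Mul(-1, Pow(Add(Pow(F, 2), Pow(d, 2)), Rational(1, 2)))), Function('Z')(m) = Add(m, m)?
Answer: Add(-732, Mul(-366, Pow(29, Rational(1, 2)))) ≈ -2703.0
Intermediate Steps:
Function('Z')(m) = Mul(2, m)
Mul(366, Function('k')(-5, Function('Z')(-1))) = Mul(366, Add(Mul(2, -1), Mul(-1, Pow(Add(Pow(-5, 2), Pow(Mul(2, -1), 2)), Rational(1, 2))))) = Mul(366, Add(-2, Mul(-1, Pow(Add(25, Pow(-2, 2)), Rational(1, 2))))) = Mul(366, Add(-2, Mul(-1, Pow(Add(25, 4), Rational(1, 2))))) = Mul(366, Add(-2, Mul(-1, Pow(29, Rational(1, 2))))) = Add(-732, Mul(-366, Pow(29, Rational(1, 2))))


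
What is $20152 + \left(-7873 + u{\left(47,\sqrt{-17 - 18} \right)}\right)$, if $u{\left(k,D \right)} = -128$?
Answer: $12151$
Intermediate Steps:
$20152 + \left(-7873 + u{\left(47,\sqrt{-17 - 18} \right)}\right) = 20152 - 8001 = 12151$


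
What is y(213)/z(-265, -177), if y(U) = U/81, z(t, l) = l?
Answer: -71/4779 ≈ -0.014857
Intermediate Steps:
y(U) = U/81 (y(U) = U*(1/81) = U/81)
y(213)/z(-265, -177) = ((1/81)*213)/(-177) = (71/27)*(-1/177) = -71/4779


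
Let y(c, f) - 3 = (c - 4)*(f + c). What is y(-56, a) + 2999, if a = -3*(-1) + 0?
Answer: 6182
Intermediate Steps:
a = 3 (a = 3 + 0 = 3)
y(c, f) = 3 + (-4 + c)*(c + f) (y(c, f) = 3 + (c - 4)*(f + c) = 3 + (-4 + c)*(c + f))
y(-56, a) + 2999 = (3 + (-56)² - 4*(-56) - 4*3 - 56*3) + 2999 = (3 + 3136 + 224 - 12 - 168) + 2999 = 3183 + 2999 = 6182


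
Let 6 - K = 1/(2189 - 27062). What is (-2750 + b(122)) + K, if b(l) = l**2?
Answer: 301958221/24873 ≈ 12140.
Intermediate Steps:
K = 149239/24873 (K = 6 - 1/(2189 - 27062) = 6 - 1/(-24873) = 6 - 1*(-1/24873) = 6 + 1/24873 = 149239/24873 ≈ 6.0000)
(-2750 + b(122)) + K = (-2750 + 122**2) + 149239/24873 = (-2750 + 14884) + 149239/24873 = 12134 + 149239/24873 = 301958221/24873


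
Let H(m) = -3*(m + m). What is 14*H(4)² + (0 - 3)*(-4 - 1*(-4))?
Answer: 8064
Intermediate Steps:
H(m) = -6*m
14*H(4)² + (0 - 3)*(-4 - 1*(-4)) = 14*(-6*4)² + (0 - 3)*(-4 - 1*(-4)) = 14*(-24)² - 3*(-4 + 4) = 14*576 - 3*0 = 8064 + 0 = 8064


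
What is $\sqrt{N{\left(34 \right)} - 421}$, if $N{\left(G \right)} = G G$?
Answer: $7 \sqrt{15} \approx 27.111$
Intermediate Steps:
$N{\left(G \right)} = G^{2}$
$\sqrt{N{\left(34 \right)} - 421} = \sqrt{34^{2} - 421} = \sqrt{1156 - 421} = \sqrt{735} = 7 \sqrt{15}$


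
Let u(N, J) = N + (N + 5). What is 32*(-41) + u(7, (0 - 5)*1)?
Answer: -1293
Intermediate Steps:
u(N, J) = 5 + 2*N (u(N, J) = N + (5 + N) = 5 + 2*N)
32*(-41) + u(7, (0 - 5)*1) = 32*(-41) + (5 + 2*7) = -1312 + (5 + 14) = -1312 + 19 = -1293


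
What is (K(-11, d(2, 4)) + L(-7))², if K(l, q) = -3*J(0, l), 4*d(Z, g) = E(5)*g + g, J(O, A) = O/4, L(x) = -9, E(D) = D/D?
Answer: 81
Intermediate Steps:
E(D) = 1
J(O, A) = O/4 (J(O, A) = O*(¼) = O/4)
d(Z, g) = g/2 (d(Z, g) = (1*g + g)/4 = (g + g)/4 = (2*g)/4 = g/2)
K(l, q) = 0 (K(l, q) = -3*0/4 = -3*0 = 0)
(K(-11, d(2, 4)) + L(-7))² = (0 - 9)² = (-9)² = 81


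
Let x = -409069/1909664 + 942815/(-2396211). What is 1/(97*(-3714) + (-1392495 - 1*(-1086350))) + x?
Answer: -1853055072329929861/3049432061174154912 ≈ -0.60767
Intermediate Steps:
x = -2780675501719/4575957883104 (x = -409069*1/1909664 + 942815*(-1/2396211) = -409069/1909664 - 942815/2396211 = -2780675501719/4575957883104 ≈ -0.60767)
1/(97*(-3714) + (-1392495 - 1*(-1086350))) + x = 1/(97*(-3714) + (-1392495 - 1*(-1086350))) - 2780675501719/4575957883104 = 1/(-360258 + (-1392495 + 1086350)) - 2780675501719/4575957883104 = 1/(-360258 - 306145) - 2780675501719/4575957883104 = 1/(-666403) - 2780675501719/4575957883104 = -1/666403 - 2780675501719/4575957883104 = -1853055072329929861/3049432061174154912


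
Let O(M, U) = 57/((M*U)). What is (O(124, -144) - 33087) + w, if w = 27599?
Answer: -32664595/5952 ≈ -5488.0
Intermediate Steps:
O(M, U) = 57/(M*U) (O(M, U) = 57*(1/(M*U)) = 57/(M*U))
(O(124, -144) - 33087) + w = (57/(124*(-144)) - 33087) + 27599 = (57*(1/124)*(-1/144) - 33087) + 27599 = (-19/5952 - 33087) + 27599 = -196933843/5952 + 27599 = -32664595/5952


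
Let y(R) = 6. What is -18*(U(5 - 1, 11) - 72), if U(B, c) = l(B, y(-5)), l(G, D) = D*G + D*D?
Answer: 216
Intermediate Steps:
l(G, D) = D**2 + D*G (l(G, D) = D*G + D**2 = D**2 + D*G)
U(B, c) = 36 + 6*B (U(B, c) = 6*(6 + B) = 36 + 6*B)
-18*(U(5 - 1, 11) - 72) = -18*((36 + 6*(5 - 1)) - 72) = -18*((36 + 6*4) - 72) = -18*((36 + 24) - 72) = -18*(60 - 72) = -18*(-12) = 216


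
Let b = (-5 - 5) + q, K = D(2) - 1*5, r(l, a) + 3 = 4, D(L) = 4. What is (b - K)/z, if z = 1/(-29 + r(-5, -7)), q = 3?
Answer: 168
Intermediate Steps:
r(l, a) = 1 (r(l, a) = -3 + 4 = 1)
K = -1 (K = 4 - 1*5 = 4 - 5 = -1)
b = -7 (b = (-5 - 5) + 3 = -10 + 3 = -7)
z = -1/28 (z = 1/(-29 + 1) = 1/(-28) = -1/28 ≈ -0.035714)
(b - K)/z = (-7 - 1*(-1))/(-1/28) = (-7 + 1)*(-28) = -6*(-28) = 168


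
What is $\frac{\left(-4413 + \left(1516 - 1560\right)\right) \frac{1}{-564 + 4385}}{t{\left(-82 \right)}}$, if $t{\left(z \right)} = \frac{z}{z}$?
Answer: $- \frac{4457}{3821} \approx -1.1664$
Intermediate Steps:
$t{\left(z \right)} = 1$
$\frac{\left(-4413 + \left(1516 - 1560\right)\right) \frac{1}{-564 + 4385}}{t{\left(-82 \right)}} = \frac{\left(-4413 + \left(1516 - 1560\right)\right) \frac{1}{-564 + 4385}}{1} = \frac{-4413 + \left(1516 - 1560\right)}{3821} \cdot 1 = \left(-4413 - 44\right) \frac{1}{3821} \cdot 1 = \left(-4457\right) \frac{1}{3821} \cdot 1 = \left(- \frac{4457}{3821}\right) 1 = - \frac{4457}{3821}$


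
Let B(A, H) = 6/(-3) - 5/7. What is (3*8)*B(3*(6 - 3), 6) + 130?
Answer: 454/7 ≈ 64.857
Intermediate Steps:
B(A, H) = -19/7 (B(A, H) = 6*(-⅓) - 5*⅐ = -2 - 5/7 = -19/7)
(3*8)*B(3*(6 - 3), 6) + 130 = (3*8)*(-19/7) + 130 = 24*(-19/7) + 130 = -456/7 + 130 = 454/7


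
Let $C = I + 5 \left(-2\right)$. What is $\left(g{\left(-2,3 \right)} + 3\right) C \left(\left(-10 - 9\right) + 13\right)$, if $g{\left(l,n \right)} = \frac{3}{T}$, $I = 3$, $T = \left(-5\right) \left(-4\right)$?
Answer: $\frac{1323}{10} \approx 132.3$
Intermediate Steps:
$T = 20$
$g{\left(l,n \right)} = \frac{3}{20}$
$C = -7$ ($C = 3 + 5 \left(-2\right) = 3 - 10 = -7$)
$\left(g{\left(-2,3 \right)} + 3\right) C \left(\left(-10 - 9\right) + 13\right) = \left(\frac{3}{20} + 3\right) \left(-7\right) \left(\left(-10 - 9\right) + 13\right) = \frac{63}{20} \left(-7\right) \left(-19 + 13\right) = \left(- \frac{441}{20}\right) \left(-6\right) = \frac{1323}{10}$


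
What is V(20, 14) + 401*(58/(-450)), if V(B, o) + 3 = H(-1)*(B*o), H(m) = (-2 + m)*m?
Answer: 176696/225 ≈ 785.32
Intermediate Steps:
H(m) = m*(-2 + m)
V(B, o) = -3 + 3*B*o (V(B, o) = -3 + (-(-2 - 1))*(B*o) = -3 + (-1*(-3))*(B*o) = -3 + 3*(B*o) = -3 + 3*B*o)
V(20, 14) + 401*(58/(-450)) = (-3 + 3*20*14) + 401*(58/(-450)) = (-3 + 840) + 401*(58*(-1/450)) = 837 + 401*(-29/225) = 837 - 11629/225 = 176696/225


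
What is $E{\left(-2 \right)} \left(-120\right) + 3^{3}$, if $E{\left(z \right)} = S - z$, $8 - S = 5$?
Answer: $-573$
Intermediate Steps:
$S = 3$ ($S = 8 - 5 = 3$)
$E{\left(z \right)} = 3 - z$
$E{\left(-2 \right)} \left(-120\right) + 3^{3} = \left(3 - -2\right) \left(-120\right) + 3^{3} = \left(3 + 2\right) \left(-120\right) + 27 = 5 \left(-120\right) + 27 = -600 + 27 = -573$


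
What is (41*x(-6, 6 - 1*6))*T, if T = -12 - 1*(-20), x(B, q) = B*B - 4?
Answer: 10496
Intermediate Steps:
x(B, q) = -4 + B² (x(B, q) = B² - 4 = -4 + B²)
T = 8 (T = -12 + 20 = 8)
(41*x(-6, 6 - 1*6))*T = (41*(-4 + (-6)²))*8 = (41*(-4 + 36))*8 = (41*32)*8 = 1312*8 = 10496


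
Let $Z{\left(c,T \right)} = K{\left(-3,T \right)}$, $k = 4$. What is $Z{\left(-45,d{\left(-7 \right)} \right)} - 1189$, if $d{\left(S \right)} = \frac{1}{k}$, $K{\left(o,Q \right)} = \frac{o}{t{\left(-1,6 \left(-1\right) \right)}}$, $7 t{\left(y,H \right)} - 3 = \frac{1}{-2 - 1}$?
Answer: $- \frac{9575}{8} \approx -1196.9$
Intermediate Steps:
$t{\left(y,H \right)} = \frac{8}{21}$ ($t{\left(y,H \right)} = \frac{3}{7} + \frac{1}{7 \left(-2 - 1\right)} = \frac{3}{7} + \frac{1}{7 \left(-3\right)} = \frac{3}{7} + \frac{1}{7} \left(- \frac{1}{3}\right) = \frac{3}{7} - \frac{1}{21} = \frac{8}{21}$)
$K{\left(o,Q \right)} = \frac{21 o}{8}$ ($K{\left(o,Q \right)} = \frac{o}{\frac{8}{21}} = o \frac{21}{8} = \frac{21 o}{8}$)
$d{\left(S \right)} = \frac{1}{4}$
$Z{\left(c,T \right)} = - \frac{63}{8}$ ($Z{\left(c,T \right)} = \frac{21}{8} \left(-3\right) = - \frac{63}{8}$)
$Z{\left(-45,d{\left(-7 \right)} \right)} - 1189 = - \frac{63}{8} - 1189 = - \frac{9575}{8}$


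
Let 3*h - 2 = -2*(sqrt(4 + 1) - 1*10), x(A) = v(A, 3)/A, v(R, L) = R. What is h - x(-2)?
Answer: 19/3 - 2*sqrt(5)/3 ≈ 4.8426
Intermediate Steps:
x(A) = 1 (x(A) = A/A = 1)
h = 22/3 - 2*sqrt(5)/3 (h = 2/3 + (-2*(sqrt(4 + 1) - 1*10))/3 = 2/3 + (-2*(sqrt(5) - 10))/3 = 2/3 + (-2*(-10 + sqrt(5)))/3 = 2/3 + (20 - 2*sqrt(5))/3 = 2/3 + (20/3 - 2*sqrt(5)/3) = 22/3 - 2*sqrt(5)/3 ≈ 5.8426)
h - x(-2) = (22/3 - 2*sqrt(5)/3) - 1*1 = (22/3 - 2*sqrt(5)/3) - 1 = 19/3 - 2*sqrt(5)/3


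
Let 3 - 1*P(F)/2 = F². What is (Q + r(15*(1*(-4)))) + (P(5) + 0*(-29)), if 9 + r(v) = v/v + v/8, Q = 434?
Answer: 749/2 ≈ 374.50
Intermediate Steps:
P(F) = 6 - 2*F²
r(v) = -8 + v/8 (r(v) = -9 + (v/v + v/8) = -9 + (1 + v*(⅛)) = -9 + (1 + v/8) = -8 + v/8)
(Q + r(15*(1*(-4)))) + (P(5) + 0*(-29)) = (434 + (-8 + (15*(1*(-4)))/8)) + ((6 - 2*5²) + 0*(-29)) = (434 + (-8 + (15*(-4))/8)) + ((6 - 2*25) + 0) = (434 + (-8 + (⅛)*(-60))) + ((6 - 50) + 0) = (434 + (-8 - 15/2)) + (-44 + 0) = (434 - 31/2) - 44 = 837/2 - 44 = 749/2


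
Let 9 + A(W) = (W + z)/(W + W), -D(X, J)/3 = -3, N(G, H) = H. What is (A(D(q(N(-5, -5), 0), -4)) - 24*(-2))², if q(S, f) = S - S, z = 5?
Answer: 128164/81 ≈ 1582.3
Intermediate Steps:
q(S, f) = 0
D(X, J) = 9 (D(X, J) = -3*(-3) = 9)
A(W) = -9 + (5 + W)/(2*W) (A(W) = -9 + (W + 5)/(W + W) = -9 + (5 + W)/((2*W)) = -9 + (5 + W)*(1/(2*W)) = -9 + (5 + W)/(2*W))
(A(D(q(N(-5, -5), 0), -4)) - 24*(-2))² = ((½)*(5 - 17*9)/9 - 24*(-2))² = ((½)*(⅑)*(5 - 153) + 48)² = ((½)*(⅑)*(-148) + 48)² = (-74/9 + 48)² = (358/9)² = 128164/81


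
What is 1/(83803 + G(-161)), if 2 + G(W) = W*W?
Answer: 1/109722 ≈ 9.1139e-6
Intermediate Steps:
G(W) = -2 + W² (G(W) = -2 + W*W = -2 + W²)
1/(83803 + G(-161)) = 1/(83803 + (-2 + (-161)²)) = 1/(83803 + (-2 + 25921)) = 1/(83803 + 25919) = 1/109722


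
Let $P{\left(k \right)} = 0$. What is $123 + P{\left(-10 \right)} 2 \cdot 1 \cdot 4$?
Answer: $123$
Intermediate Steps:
$123 + P{\left(-10 \right)} 2 \cdot 1 \cdot 4 = 123 + 0 \cdot 2 \cdot 1 \cdot 4 = 123 + 0 \cdot 2 \cdot 4 = 123 + 0 \cdot 8 = 123 + 0 = 123$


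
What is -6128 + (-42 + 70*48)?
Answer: -2810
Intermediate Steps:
-6128 + (-42 + 70*48) = -6128 + (-42 + 3360) = -6128 + 3318 = -2810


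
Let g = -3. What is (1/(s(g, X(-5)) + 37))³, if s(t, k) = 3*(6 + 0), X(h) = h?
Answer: 1/166375 ≈ 6.0105e-6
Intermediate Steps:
s(t, k) = 18 (s(t, k) = 3*6 = 18)
(1/(s(g, X(-5)) + 37))³ = (1/(18 + 37))³ = (1/55)³ = 1/166375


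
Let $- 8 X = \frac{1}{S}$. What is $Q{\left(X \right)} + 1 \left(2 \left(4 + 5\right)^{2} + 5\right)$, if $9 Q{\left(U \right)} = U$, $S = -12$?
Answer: $\frac{144289}{864} \approx 167.0$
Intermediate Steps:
$X = \frac{1}{96}$ ($X = - \frac{1}{8 \left(-12\right)} = \left(- \frac{1}{8}\right) \left(- \frac{1}{12}\right) = \frac{1}{96} \approx 0.010417$)
$Q{\left(U \right)} = \frac{U}{9}$
$Q{\left(X \right)} + 1 \left(2 \left(4 + 5\right)^{2} + 5\right) = \frac{1}{9} \cdot \frac{1}{96} + 1 \left(2 \left(4 + 5\right)^{2} + 5\right) = \frac{1}{864} + 1 \left(2 \cdot 9^{2} + 5\right) = \frac{1}{864} + 1 \left(2 \cdot 81 + 5\right) = \frac{1}{864} + 1 \left(162 + 5\right) = \frac{1}{864} + 1 \cdot 167 = \frac{1}{864} + 167 = \frac{144289}{864}$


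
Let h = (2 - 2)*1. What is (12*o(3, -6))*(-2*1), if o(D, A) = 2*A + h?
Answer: 288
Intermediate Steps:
h = 0 (h = 0*1 = 0)
o(D, A) = 2*A (o(D, A) = 2*A + 0 = 2*A)
(12*o(3, -6))*(-2*1) = (12*(2*(-6)))*(-2*1) = (12*(-12))*(-2) = -144*(-2) = 288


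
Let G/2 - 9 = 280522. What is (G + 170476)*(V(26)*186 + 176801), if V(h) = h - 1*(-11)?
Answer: 134371094454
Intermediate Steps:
V(h) = 11 + h (V(h) = h + 11 = 11 + h)
G = 561062 (G = 18 + 2*280522 = 18 + 561044 = 561062)
(G + 170476)*(V(26)*186 + 176801) = (561062 + 170476)*((11 + 26)*186 + 176801) = 731538*(37*186 + 176801) = 731538*(6882 + 176801) = 731538*183683 = 134371094454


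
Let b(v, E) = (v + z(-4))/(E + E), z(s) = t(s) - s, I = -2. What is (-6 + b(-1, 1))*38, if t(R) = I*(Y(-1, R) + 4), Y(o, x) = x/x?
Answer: -361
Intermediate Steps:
Y(o, x) = 1
t(R) = -10 (t(R) = -2*(1 + 4) = -2*5 = -10)
z(s) = -10 - s
b(v, E) = (-6 + v)/(2*E) (b(v, E) = (v + (-10 - 1*(-4)))/(E + E) = (v + (-10 + 4))/((2*E)) = (v - 6)*(1/(2*E)) = (-6 + v)*(1/(2*E)) = (-6 + v)/(2*E))
(-6 + b(-1, 1))*38 = (-6 + (1/2)*(-6 - 1)/1)*38 = (-6 + (1/2)*1*(-7))*38 = (-6 - 7/2)*38 = -19/2*38 = -361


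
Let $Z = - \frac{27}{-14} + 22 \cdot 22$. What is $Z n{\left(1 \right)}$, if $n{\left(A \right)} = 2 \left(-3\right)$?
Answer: $- \frac{20409}{7} \approx -2915.6$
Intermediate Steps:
$n{\left(A \right)} = -6$
$Z = \frac{6803}{14}$ ($Z = \left(-27\right) \left(- \frac{1}{14}\right) + 484 = \frac{27}{14} + 484 = \frac{6803}{14} \approx 485.93$)
$Z n{\left(1 \right)} = \frac{6803}{14} \left(-6\right) = - \frac{20409}{7}$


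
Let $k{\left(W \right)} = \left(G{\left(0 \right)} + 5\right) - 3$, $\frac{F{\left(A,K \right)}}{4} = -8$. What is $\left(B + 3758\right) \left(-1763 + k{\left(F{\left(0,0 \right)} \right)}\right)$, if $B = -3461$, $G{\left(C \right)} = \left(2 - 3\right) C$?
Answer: $-523017$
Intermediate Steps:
$F{\left(A,K \right)} = -32$ ($F{\left(A,K \right)} = 4 \left(-8\right) = -32$)
$G{\left(C \right)} = - C$
$k{\left(W \right)} = 2$ ($k{\left(W \right)} = \left(\left(-1\right) 0 + 5\right) - 3 = \left(0 + 5\right) - 3 = 5 - 3 = 2$)
$\left(B + 3758\right) \left(-1763 + k{\left(F{\left(0,0 \right)} \right)}\right) = \left(-3461 + 3758\right) \left(-1763 + 2\right) = 297 \left(-1761\right) = -523017$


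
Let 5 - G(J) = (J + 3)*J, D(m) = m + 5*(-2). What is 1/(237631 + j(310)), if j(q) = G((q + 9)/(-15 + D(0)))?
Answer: 625/148444664 ≈ 4.2103e-6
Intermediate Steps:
D(m) = -10 + m (D(m) = m - 10 = -10 + m)
G(J) = 5 - J*(3 + J) (G(J) = 5 - (J + 3)*J = 5 - (3 + J)*J = 5 - J*(3 + J))
j(q) = 152/25 - (-9/25 - q/25)**2 + 3*q/25 (j(q) = 5 - ((q + 9)/(-15 + (-10 + 0)))**2 - 3*(q + 9)/(-15 + (-10 + 0)) = 5 - ((9 + q)/(-15 - 10))**2 - 3*(9 + q)/(-15 - 10) = 5 - ((9 + q)/(-25))**2 - 3*(9 + q)/(-25) = 5 - ((9 + q)*(-1/25))**2 - 3*(9 + q)*(-1)/25 = 5 - (-9/25 - q/25)**2 - 3*(-9/25 - q/25) = 5 - (-9/25 - q/25)**2 + (27/25 + 3*q/25) = 152/25 - (-9/25 - q/25)**2 + 3*q/25)
1/(237631 + j(310)) = 1/(237631 + (3719/625 - 1/625*310**2 + (57/625)*310)) = 1/(237631 + (3719/625 - 1/625*96100 + 3534/125)) = 1/(237631 + (3719/625 - 3844/25 + 3534/125)) = 1/(237631 - 74711/625) = 1/(148444664/625) = 625/148444664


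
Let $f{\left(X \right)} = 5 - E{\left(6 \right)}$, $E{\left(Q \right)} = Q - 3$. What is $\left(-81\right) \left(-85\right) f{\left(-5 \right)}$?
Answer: $13770$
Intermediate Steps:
$E{\left(Q \right)} = -3 + Q$
$f{\left(X \right)} = 2$ ($f{\left(X \right)} = 5 - \left(-3 + 6\right) = 5 - 3 = 2$)
$\left(-81\right) \left(-85\right) f{\left(-5 \right)} = \left(-81\right) \left(-85\right) 2 = 6885 \cdot 2 = 13770$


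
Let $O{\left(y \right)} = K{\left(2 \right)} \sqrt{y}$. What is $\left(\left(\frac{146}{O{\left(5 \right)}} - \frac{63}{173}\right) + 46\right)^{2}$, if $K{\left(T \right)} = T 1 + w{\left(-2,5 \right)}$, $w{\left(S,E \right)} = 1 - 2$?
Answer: $\frac{949621689}{149645} + \frac{461068 \sqrt{5}}{173} \approx 12305.0$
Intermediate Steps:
$w{\left(S,E \right)} = -1$
$K{\left(T \right)} = -1 + T$ ($K{\left(T \right)} = T 1 - 1 = T - 1 = -1 + T$)
$O{\left(y \right)} = \sqrt{y}$ ($O{\left(y \right)} = \left(-1 + 2\right) \sqrt{y} = 1 \sqrt{y} = \sqrt{y}$)
$\left(\left(\frac{146}{O{\left(5 \right)}} - \frac{63}{173}\right) + 46\right)^{2} = \left(\left(\frac{146}{\sqrt{5}} - \frac{63}{173}\right) + 46\right)^{2} = \left(\left(146 \frac{\sqrt{5}}{5} - \frac{63}{173}\right) + 46\right)^{2} = \left(\left(\frac{146 \sqrt{5}}{5} - \frac{63}{173}\right) + 46\right)^{2} = \left(\left(- \frac{63}{173} + \frac{146 \sqrt{5}}{5}\right) + 46\right)^{2} = \left(\frac{7895}{173} + \frac{146 \sqrt{5}}{5}\right)^{2}$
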